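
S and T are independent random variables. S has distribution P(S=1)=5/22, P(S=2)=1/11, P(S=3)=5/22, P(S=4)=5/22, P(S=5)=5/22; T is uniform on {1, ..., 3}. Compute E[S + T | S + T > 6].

22/3

P(S + T > 6) = 5/22.
Summing (S+T)·P(x,y) over outcomes with S + T > 6 gives 5/3.
E[S + T | S + T > 6] = (5/3) / (5/22) = 22/3.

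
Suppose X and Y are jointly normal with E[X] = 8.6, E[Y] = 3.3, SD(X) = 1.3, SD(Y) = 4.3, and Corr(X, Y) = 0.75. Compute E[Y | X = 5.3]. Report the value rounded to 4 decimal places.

E[Y | X=x] = μ_Y + ρ(σ_Y/σ_X)(x − μ_X) for jointly normal variables.
E[Y | X=5.3] = 3.3 + (0.75)·(4.3/1.3)·(5.3 − (8.6)) = 3.3 + (2.48077)·(-3.3) = -4.8865.

-4.8865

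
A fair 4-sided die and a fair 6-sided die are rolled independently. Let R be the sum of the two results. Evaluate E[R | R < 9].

P(R < 9) = 7/8.
Σ over the event: 2·1/24 + 3·1/12 + 4·1/8 + 5·1/6 + 6·1/6 + 7·1/6 + 8·1/8 = 29/6.
E[R | R < 9] = (29/6) / (7/8) = 116/21.

116/21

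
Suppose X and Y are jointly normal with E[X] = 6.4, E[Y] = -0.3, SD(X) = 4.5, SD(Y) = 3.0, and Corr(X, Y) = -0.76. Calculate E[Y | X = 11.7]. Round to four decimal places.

-2.9853

E[Y | X=x] = μ_Y + ρ(σ_Y/σ_X)(x − μ_X) for jointly normal variables.
E[Y | X=11.7] = -0.3 + (-0.76)·(3.0/4.5)·(11.7 − (6.4)) = -0.3 + (-0.506667)·(5.3) = -2.9853.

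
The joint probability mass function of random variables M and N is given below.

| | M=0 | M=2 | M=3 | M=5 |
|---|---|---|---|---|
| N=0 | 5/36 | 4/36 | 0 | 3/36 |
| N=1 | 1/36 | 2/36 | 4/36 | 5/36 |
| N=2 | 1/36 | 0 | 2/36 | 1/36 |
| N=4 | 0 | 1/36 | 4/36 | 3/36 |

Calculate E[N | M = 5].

19/12

P(M = 5) = 1/3.
Σ N·P over the event = 0·(3/36) + 1·(5/36) + 2·(1/36) + 4·(3/36) = 19/36.
E[N | M = 5] = (19/36) / (1/3) = 19/12.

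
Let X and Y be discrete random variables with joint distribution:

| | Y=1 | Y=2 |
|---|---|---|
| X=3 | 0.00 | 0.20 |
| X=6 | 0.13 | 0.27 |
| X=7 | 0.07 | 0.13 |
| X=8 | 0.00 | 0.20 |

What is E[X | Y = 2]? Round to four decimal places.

5.9125

P(Y = 2) = 0.80.
Σ X·P over the event = 3·(0.20) + 6·(0.27) + 7·(0.13) + 8·(0.20) = 4.73.
E[X | Y = 2] = (4.73) / (0.80) = 5.9125.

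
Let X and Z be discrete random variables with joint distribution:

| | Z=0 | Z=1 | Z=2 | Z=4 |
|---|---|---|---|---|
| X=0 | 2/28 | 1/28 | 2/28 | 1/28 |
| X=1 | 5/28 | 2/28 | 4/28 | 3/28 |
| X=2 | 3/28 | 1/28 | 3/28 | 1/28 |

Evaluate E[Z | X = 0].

P(X = 0) = 3/14.
Summing Z·P(X=x,Z=y) over the conditioning event gives 9/28.
E[Z | X = 0] = (9/28) / (3/14) = 3/2.

3/2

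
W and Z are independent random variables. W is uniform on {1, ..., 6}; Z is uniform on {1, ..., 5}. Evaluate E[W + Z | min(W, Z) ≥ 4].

P(min(W, Z) ≥ 4) = 1/5.
Summing (W+Z)·P(x,y) over outcomes with min(W, Z) ≥ 4 gives 19/10.
E[W + Z | min(W, Z) ≥ 4] = (19/10) / (1/5) = 19/2.

19/2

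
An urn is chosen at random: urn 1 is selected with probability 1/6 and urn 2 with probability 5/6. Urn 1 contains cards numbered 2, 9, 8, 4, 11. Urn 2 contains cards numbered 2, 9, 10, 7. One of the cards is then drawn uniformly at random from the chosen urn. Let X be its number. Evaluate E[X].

E[X | urn 1] = (2+9+8+4+11)/5 = 34/5.
E[X | urn 2] = (2+9+10+7)/4 = 7.
E[X] = (1/6)·(34/5) + (5/6)·(7) = 209/30.

209/30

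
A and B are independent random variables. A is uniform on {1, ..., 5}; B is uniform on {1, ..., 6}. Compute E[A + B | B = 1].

Outcomes with B = 1: (1,1), (2,1), (3,1), (4,1), (5,1), each with probability 1/30.
E[A + B | B = 1] = (2 + 3 + 4 + 5 + 6) / 5 = 4.

4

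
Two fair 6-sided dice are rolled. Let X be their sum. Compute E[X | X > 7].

28/3

P(X > 7) = 5/12.
Σ over the event: 8·5/36 + 9·1/9 + 10·1/12 + 11·1/18 + 12·1/36 = 35/9.
E[X | X > 7] = (35/9) / (5/12) = 28/3.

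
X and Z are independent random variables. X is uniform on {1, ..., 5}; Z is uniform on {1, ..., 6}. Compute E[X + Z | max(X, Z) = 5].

70/9

Outcomes with max(X, Z) = 5: (1,5), (2,5), (3,5), (4,5), (5,1), (5,2), (5,3), (5,4), (5,5), each with probability 1/30.
E[X + Z | max(X, Z) = 5] = (6 + 7 + 8 + 9 + 6 + 7 + 8 + 9 + 10) / 9 = 70/9.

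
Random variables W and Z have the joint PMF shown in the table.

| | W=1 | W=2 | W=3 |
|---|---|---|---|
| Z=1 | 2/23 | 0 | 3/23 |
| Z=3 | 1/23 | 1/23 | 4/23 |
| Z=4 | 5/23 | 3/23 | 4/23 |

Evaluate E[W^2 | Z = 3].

P(Z = 3) = 6/23.
Σ W^2·P over the event = 1·(1/23) + 4·(1/23) + 9·(4/23) = 41/23.
E[W^2 | Z = 3] = (41/23) / (6/23) = 41/6.

41/6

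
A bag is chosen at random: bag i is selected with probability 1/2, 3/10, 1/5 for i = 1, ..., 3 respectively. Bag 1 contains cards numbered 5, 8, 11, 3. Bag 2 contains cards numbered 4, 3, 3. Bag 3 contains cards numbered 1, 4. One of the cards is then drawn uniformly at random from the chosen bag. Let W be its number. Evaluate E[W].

39/8

E[W | bag 1] = (5+8+11+3)/4 = 27/4.
E[W | bag 2] = (4+3+3)/3 = 10/3.
E[W | bag 3] = (1+4)/2 = 5/2.
By the law of total expectation,
E[W] = (1/2)·(27/4) + (3/10)·(10/3) + (1/5)·(5/2) = 39/8.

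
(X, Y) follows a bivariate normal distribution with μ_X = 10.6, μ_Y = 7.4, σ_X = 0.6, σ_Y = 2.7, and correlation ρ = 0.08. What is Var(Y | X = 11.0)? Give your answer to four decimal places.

The conditional variance in a bivariate normal is σ_Y²(1 − ρ²), independent of x.
Var(Y | X=11.0) = (2.7)²·(1 − (0.08)²) = 7.29·0.9936 = 7.2433.

7.2433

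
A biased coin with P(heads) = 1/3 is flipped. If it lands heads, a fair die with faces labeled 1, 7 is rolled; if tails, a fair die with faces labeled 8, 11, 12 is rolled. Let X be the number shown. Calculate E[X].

E[X | heads] = (1+7)/2 = 4.
E[X | tails] = (8+11+12)/3 = 31/3.
E[X] = (1/3)·(4) + (2/3)·(31/3) = 74/9.

74/9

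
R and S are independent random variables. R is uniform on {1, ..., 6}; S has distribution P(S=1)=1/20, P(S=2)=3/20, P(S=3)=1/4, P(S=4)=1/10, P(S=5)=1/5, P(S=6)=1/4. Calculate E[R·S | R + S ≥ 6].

1581/95

P(R + S ≥ 6) = 19/24.
Summing RS·P(x,y) over outcomes with R + S ≥ 6 gives 527/40.
E[R·S | R + S ≥ 6] = (527/40) / (19/24) = 1581/95.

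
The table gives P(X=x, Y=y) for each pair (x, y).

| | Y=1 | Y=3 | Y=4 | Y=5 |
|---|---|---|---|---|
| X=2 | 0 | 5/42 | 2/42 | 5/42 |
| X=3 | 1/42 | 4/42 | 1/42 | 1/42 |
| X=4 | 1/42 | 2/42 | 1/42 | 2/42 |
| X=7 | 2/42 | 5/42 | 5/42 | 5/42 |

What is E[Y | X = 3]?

22/7

P(X = 3) = 1/6.
Σ Y·P over the event = 1·(1/42) + 3·(4/42) + 4·(1/42) + 5·(1/42) = 11/21.
E[Y | X = 3] = (11/21) / (1/6) = 22/7.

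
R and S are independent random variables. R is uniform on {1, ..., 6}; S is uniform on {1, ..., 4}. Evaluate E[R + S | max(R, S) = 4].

Outcomes with max(R, S) = 4: (1,4), (2,4), (3,4), (4,1), (4,2), (4,3), (4,4), each with probability 1/24.
E[R + S | max(R, S) = 4] = (5 + 6 + 7 + 5 + 6 + 7 + 8) / 7 = 44/7.

44/7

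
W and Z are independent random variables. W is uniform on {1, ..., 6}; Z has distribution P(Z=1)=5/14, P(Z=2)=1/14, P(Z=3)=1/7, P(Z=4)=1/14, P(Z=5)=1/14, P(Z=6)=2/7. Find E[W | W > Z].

165/38

P(W > Z) = 19/42.
Summing W·P(x,y) over outcomes with W > Z gives 55/28.
E[W | W > Z] = (55/28) / (19/42) = 165/38.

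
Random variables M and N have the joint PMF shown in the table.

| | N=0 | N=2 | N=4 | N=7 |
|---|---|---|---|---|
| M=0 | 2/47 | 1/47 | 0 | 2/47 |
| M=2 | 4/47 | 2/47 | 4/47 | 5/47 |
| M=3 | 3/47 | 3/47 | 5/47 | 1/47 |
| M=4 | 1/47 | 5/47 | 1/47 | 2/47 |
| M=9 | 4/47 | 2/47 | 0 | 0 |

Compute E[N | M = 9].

P(M = 9) = 6/47.
Σ N·P over the event = 0·(4/47) + 2·(2/47) = 4/47.
E[N | M = 9] = (4/47) / (6/47) = 2/3.

2/3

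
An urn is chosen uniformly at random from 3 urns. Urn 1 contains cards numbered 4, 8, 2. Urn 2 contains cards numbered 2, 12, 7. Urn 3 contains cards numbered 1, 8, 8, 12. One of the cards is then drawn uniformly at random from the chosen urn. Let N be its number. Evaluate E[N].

227/36

E[N | urn 1] = (4+8+2)/3 = 14/3.
E[N | urn 2] = (2+12+7)/3 = 7.
E[N | urn 3] = (1+8+8+12)/4 = 29/4.
E[N] = (1/3)·(14/3) + (1/3)·(7) + (1/3)·(29/4) = 227/36.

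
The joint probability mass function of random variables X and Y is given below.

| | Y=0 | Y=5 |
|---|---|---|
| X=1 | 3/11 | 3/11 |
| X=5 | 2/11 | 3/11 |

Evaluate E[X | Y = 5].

P(Y = 5) = 6/11.
Σ X·P over the event = 1·(3/11) + 5·(3/11) = 18/11.
E[X | Y = 5] = (18/11) / (6/11) = 3.

3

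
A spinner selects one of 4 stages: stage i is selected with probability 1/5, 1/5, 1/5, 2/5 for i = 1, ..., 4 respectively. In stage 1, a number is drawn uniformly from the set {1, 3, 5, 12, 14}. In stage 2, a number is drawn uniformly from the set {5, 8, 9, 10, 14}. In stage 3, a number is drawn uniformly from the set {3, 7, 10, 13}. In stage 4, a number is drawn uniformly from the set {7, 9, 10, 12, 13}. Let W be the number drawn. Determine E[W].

897/100

E[W | stage 1] = (1+3+5+12+14)/5 = 7.
E[W | stage 2] = (5+8+9+10+14)/5 = 46/5.
E[W | stage 3] = (3+7+10+13)/4 = 33/4.
E[W | stage 4] = (7+9+10+12+13)/5 = 51/5.
E[W] = (1/5)·(7) + (1/5)·(46/5) + (1/5)·(33/4) + (2/5)·(51/5) = 897/100.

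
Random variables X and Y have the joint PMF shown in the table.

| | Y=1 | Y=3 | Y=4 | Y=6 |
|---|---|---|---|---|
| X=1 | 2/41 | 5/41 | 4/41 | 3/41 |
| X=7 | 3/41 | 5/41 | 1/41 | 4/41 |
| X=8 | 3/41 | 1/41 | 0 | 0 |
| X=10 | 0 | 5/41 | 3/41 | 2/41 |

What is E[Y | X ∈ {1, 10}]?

15/4

P(X ∈ {1, 10}) = 24/41.
Σ Y·P over the event = 1·(2/41) + 3·(5/41) + 4·(4/41) + 6·(3/41) + 3·(5/41) + 4·(3/41) + 6·(2/41) = 90/41.
E[Y | X ∈ {1, 10}] = (90/41) / (24/41) = 15/4.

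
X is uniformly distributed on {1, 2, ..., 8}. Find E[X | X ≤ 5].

3

Given X ≤ 5, X is equally likely to be any of {1, 2, 3, 4, 5}.
E[X | X ≤ 5] = (1 + 2 + 3 + 4 + 5) / 5 = 3.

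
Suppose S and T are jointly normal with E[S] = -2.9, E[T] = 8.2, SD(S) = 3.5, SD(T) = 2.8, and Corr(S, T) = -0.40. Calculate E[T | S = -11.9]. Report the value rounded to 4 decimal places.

11.0800

E[T | S=x] = μ_T + ρ(σ_T/σ_S)(x − μ_S) for jointly normal variables.
E[T | S=-11.9] = 8.2 + (-0.40)·(2.8/3.5)·(-11.9 − (-2.9)) = 8.2 + (-0.32)·(-9) = 11.0800.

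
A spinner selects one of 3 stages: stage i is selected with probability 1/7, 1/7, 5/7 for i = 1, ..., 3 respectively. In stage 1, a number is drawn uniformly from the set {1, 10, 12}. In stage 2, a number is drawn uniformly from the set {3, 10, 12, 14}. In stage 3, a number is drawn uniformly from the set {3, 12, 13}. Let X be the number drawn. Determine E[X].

E[X | stage 1] = (1+10+12)/3 = 23/3.
E[X | stage 2] = (3+10+12+14)/4 = 39/4.
E[X | stage 3] = (3+12+13)/3 = 28/3.
E[X] = (1/7)·(23/3) + (1/7)·(39/4) + (5/7)·(28/3) = 769/84.

769/84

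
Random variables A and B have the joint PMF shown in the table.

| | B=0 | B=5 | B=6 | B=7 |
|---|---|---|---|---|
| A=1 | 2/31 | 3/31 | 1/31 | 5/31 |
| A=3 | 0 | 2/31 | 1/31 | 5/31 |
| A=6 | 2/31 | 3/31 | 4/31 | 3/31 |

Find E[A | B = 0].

7/2

P(B = 0) = 4/31.
Σ A·P over the event = 1·(2/31) + 6·(2/31) = 14/31.
E[A | B = 0] = (14/31) / (4/31) = 7/2.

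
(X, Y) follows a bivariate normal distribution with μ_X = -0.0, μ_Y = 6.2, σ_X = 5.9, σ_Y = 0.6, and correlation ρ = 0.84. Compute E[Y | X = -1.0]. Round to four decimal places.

6.1146

The regression of Y on X has slope ρ·σ_Y/σ_X and passes through (μ_X, μ_Y).
E[Y | X=-1.0] = 6.2 + (0.84)·(0.6/5.9)·(-1.0 − (-0.0)) = 6.2 + (0.085424)·(-1) = 6.1146.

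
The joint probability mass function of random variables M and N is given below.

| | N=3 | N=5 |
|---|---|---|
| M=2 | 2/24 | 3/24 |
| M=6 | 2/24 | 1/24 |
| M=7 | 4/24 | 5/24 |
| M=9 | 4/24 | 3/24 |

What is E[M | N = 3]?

20/3

P(N = 3) = 1/2.
Summing M·P(M=x,N=y) over the conditioning event gives 10/3.
E[M | N = 3] = (10/3) / (1/2) = 20/3.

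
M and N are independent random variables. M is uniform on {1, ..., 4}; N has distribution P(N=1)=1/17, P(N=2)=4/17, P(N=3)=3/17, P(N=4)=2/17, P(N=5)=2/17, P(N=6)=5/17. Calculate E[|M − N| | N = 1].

3/2

P(N = 1) = 1/17.
Summing |M−N|·P(x,y) over outcomes with N = 1 gives 3/34.
E[|M − N| | N = 1] = (3/34) / (1/17) = 3/2.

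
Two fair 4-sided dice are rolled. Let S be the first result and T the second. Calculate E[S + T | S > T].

5

P(S > T) = 3/8.
Summing (S+T)·P(x,y) over outcomes with S > T gives 15/8.
E[S + T | S > T] = (15/8) / (3/8) = 5.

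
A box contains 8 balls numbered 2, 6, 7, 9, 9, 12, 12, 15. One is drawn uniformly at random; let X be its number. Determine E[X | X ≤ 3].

2

P(X ≤ 3) = 1/8.
Σ over the event: 2·1/8 = 1/4.
E[X | X ≤ 3] = (1/4) / (1/8) = 2.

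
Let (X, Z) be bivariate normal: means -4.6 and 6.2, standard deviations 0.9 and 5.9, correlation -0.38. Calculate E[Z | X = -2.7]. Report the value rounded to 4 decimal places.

1.4669

For a bivariate normal, E[Z | X=x] = μ_Z + ρ·(σ_Z/σ_X)·(x − μ_X).
E[Z | X=-2.7] = 6.2 + (-0.38)·(5.9/0.9)·(-2.7 − (-4.6)) = 6.2 + (-2.4911)·(1.9) = 1.4669.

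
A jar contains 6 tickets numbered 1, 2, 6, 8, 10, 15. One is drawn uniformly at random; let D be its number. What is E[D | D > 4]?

P(D > 4) = 2/3.
Σ over the event: 6·1/6 + 8·1/6 + 10·1/6 + 15·1/6 = 13/2.
E[D | D > 4] = (13/2) / (2/3) = 39/4.

39/4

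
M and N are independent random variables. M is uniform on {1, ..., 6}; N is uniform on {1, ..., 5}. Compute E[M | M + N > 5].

17/4

P(M + N > 5) = 2/3.
Summing M·P(x,y) over outcomes with M + N > 5 gives 17/6.
E[M | M + N > 5] = (17/6) / (2/3) = 17/4.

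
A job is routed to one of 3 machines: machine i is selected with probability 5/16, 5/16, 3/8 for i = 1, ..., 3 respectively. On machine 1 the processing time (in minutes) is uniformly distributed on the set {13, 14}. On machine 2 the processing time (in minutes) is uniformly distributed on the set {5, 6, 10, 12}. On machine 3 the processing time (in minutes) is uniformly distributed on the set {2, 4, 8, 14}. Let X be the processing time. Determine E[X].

603/64

E[X | machine 1] = (13+14)/2 = 27/2.
E[X | machine 2] = (5+6+10+12)/4 = 33/4.
E[X | machine 3] = (2+4+8+14)/4 = 7.
E[X] = (5/16)·(27/2) + (5/16)·(33/4) + (3/8)·(7) = 603/64.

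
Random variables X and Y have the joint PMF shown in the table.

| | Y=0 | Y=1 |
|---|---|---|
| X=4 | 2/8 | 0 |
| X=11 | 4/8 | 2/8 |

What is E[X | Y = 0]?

P(Y = 0) = 3/4.
Σ X·P over the event = 4·(2/8) + 11·(4/8) = 13/2.
E[X | Y = 0] = (13/2) / (3/4) = 26/3.

26/3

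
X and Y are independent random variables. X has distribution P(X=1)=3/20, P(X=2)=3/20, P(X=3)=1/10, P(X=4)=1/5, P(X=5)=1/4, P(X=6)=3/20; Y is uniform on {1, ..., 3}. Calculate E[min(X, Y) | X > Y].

P(X > Y) = 43/60.
Summing min(X,Y)·P(x,y) over outcomes with X > Y gives 27/20.
E[min(X, Y) | X > Y] = (27/20) / (43/60) = 81/43.

81/43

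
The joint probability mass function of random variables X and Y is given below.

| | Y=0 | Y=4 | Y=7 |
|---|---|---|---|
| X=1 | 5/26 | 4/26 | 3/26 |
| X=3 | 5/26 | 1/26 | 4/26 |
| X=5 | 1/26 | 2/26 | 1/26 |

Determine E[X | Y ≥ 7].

5/2

P(Y ≥ 7) = 4/13.
Σ X·P over the event = 1·(3/26) + 3·(4/26) + 5·(1/26) = 10/13.
E[X | Y ≥ 7] = (10/13) / (4/13) = 5/2.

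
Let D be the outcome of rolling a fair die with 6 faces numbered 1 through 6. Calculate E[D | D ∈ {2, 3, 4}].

P(D ∈ {2, 3, 4}) = 1/2.
Σ over the event: 2·1/6 + 3·1/6 + 4·1/6 = 3/2.
E[D | D ∈ {2, 3, 4}] = (3/2) / (1/2) = 3.

3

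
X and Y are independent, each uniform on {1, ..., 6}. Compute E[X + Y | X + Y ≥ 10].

32/3

Outcomes with X + Y ≥ 10: (4,6), (5,5), (5,6), (6,4), (6,5), (6,6), each with probability 1/36.
E[X + Y | X + Y ≥ 10] = (10 + 10 + 11 + 10 + 11 + 12) / 6 = 32/3.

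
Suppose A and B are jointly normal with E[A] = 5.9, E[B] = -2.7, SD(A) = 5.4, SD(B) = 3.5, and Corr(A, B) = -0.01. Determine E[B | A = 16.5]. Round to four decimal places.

For a bivariate normal, E[B | A=x] = μ_B + ρ·(σ_B/σ_A)·(x − μ_A).
E[B | A=16.5] = -2.7 + (-0.01)·(3.5/5.4)·(16.5 − (5.9)) = -2.7 + (-0.0064815)·(10.6) = -2.7687.

-2.7687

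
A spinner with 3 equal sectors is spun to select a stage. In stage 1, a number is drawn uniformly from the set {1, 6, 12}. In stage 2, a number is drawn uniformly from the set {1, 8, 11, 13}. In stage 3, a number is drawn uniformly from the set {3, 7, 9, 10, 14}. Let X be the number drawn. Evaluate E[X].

1391/180

E[X | stage 1] = (1+6+12)/3 = 19/3.
E[X | stage 2] = (1+8+11+13)/4 = 33/4.
E[X | stage 3] = (3+7+9+10+14)/5 = 43/5.
E[X] = (1/3)·(19/3) + (1/3)·(33/4) + (1/3)·(43/5) = 1391/180.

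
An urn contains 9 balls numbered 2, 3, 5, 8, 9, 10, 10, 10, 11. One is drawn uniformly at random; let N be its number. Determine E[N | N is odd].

P(N is odd) = 4/9.
Σ over the event: 3·1/9 + 5·1/9 + 9·1/9 + 11·1/9 = 28/9.
E[N | N is odd] = (28/9) / (4/9) = 7.

7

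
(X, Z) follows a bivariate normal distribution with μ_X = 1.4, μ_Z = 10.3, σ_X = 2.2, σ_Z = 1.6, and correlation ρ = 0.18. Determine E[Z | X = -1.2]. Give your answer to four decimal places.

9.9596

The regression of Z on X has slope ρ·σ_Z/σ_X and passes through (μ_X, μ_Z).
E[Z | X=-1.2] = 10.3 + (0.18)·(1.6/2.2)·(-1.2 − (1.4)) = 10.3 + (0.13091)·(-2.6) = 9.9596.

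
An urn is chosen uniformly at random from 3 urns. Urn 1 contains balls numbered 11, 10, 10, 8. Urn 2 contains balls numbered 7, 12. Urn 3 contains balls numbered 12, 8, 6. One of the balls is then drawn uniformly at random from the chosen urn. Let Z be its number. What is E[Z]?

335/36

E[Z | urn 1] = (11+10+10+8)/4 = 39/4.
E[Z | urn 2] = (7+12)/2 = 19/2.
E[Z | urn 3] = (12+8+6)/3 = 26/3.
E[Z] = (1/3)·(39/4) + (1/3)·(19/2) + (1/3)·(26/3) = 335/36.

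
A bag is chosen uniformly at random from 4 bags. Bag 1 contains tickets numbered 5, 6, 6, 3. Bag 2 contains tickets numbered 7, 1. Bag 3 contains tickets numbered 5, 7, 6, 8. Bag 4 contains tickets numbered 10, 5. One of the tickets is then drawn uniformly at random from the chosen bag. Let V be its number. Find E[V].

E[V | bag 1] = (5+6+6+3)/4 = 5.
E[V | bag 2] = (7+1)/2 = 4.
E[V | bag 3] = (5+7+6+8)/4 = 13/2.
E[V | bag 4] = (10+5)/2 = 15/2.
E[V] = (1/4)·(5) + (1/4)·(4) + (1/4)·(13/2) + (1/4)·(15/2) = 23/4.

23/4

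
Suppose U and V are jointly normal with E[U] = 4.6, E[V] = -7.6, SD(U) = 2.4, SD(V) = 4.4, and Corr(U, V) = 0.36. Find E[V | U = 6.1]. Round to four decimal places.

The regression of V on U has slope ρ·σ_V/σ_U and passes through (μ_U, μ_V).
E[V | U=6.1] = -7.6 + (0.36)·(4.4/2.4)·(6.1 − (4.6)) = -7.6 + (0.66)·(1.5) = -6.6100.

-6.6100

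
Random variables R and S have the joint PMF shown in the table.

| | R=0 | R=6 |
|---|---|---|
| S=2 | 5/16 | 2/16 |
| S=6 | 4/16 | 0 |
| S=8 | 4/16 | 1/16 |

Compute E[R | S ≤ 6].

12/11

P(S ≤ 6) = 11/16.
Σ R·P over the event = 0·(5/16) + 0·(4/16) + 6·(2/16) = 3/4.
E[R | S ≤ 6] = (3/4) / (11/16) = 12/11.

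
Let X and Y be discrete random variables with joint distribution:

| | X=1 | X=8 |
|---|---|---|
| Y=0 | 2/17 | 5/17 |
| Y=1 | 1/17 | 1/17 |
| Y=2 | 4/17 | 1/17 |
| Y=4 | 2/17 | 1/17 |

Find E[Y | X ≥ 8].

7/8

P(X ≥ 8) = 8/17.
Summing Y·P(X=x,Y=y) over the conditioning event gives 7/17.
E[Y | X ≥ 8] = (7/17) / (8/17) = 7/8.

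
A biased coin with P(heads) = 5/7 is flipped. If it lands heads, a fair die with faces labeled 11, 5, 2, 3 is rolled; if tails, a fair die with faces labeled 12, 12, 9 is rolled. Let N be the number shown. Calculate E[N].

E[N | heads] = (11+5+2+3)/4 = 21/4.
E[N | tails] = (12+12+9)/3 = 11.
By the law of total expectation,
E[N] = (5/7)·(21/4) + (2/7)·(11) = 193/28.

193/28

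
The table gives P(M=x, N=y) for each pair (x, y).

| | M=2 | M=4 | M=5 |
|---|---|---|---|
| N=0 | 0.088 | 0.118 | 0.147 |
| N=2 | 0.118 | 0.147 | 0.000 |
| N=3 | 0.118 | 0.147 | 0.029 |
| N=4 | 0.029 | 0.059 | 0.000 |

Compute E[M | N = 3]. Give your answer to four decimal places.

3.2959

P(N = 3) = 0.294.
Σ M·P over the event = 2·(0.118) + 4·(0.147) + 5·(0.029) = 0.969.
E[M | N = 3] = (0.969) / (0.294) = 3.2959.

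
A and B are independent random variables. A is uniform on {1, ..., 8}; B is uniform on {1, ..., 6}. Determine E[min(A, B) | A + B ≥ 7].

37/11

P(A + B ≥ 7) = 11/16.
Summing min(A,B)·P(x,y) over outcomes with A + B ≥ 7 gives 37/16.
E[min(A, B) | A + B ≥ 7] = (37/16) / (11/16) = 37/11.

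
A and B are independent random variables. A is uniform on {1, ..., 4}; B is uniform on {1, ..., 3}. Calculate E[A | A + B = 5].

3

P(A + B = 5) = 1/4.
Summing A·P(x,y) over outcomes with A + B = 5 gives 3/4.
E[A | A + B = 5] = (3/4) / (1/4) = 3.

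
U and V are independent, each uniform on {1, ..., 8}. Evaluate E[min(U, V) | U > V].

P(U > V) = 7/16.
Summing min(U,V)·P(x,y) over outcomes with U > V gives 21/16.
E[min(U, V) | U > V] = (21/16) / (7/16) = 3.

3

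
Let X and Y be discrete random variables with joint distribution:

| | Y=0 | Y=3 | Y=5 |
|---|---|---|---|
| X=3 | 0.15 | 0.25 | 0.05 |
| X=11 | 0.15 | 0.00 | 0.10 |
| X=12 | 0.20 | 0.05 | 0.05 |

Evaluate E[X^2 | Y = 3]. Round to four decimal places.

31.5000

P(Y = 3) = 0.30.
Summing X^2·P(X=x,Y=y) over the conditioning event gives 9.45.
E[X^2 | Y = 3] = (9.45) / (0.30) = 31.5000.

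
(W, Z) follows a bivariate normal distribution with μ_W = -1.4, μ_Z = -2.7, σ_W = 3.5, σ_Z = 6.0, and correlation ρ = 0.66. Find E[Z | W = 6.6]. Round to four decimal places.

The regression of Z on W has slope ρ·σ_Z/σ_W and passes through (μ_W, μ_Z).
E[Z | W=6.6] = -2.7 + (0.66)·(6.0/3.5)·(6.6 − (-1.4)) = -2.7 + (1.13143)·(8) = 6.3514.

6.3514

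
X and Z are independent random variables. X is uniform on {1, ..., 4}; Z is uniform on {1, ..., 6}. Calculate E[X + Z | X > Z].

Outcomes with X > Z: (2,1), (3,1), (3,2), (4,1), (4,2), (4,3), each with probability 1/24.
E[X + Z | X > Z] = (3 + 4 + 5 + 5 + 6 + 7) / 6 = 5.

5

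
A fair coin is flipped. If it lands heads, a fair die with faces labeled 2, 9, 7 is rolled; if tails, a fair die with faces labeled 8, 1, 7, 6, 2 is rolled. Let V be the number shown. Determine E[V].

E[V | heads] = (2+9+7)/3 = 6.
E[V | tails] = (8+1+7+6+2)/5 = 24/5.
E[V] = (1/2)·(6) + (1/2)·(24/5) = 27/5.

27/5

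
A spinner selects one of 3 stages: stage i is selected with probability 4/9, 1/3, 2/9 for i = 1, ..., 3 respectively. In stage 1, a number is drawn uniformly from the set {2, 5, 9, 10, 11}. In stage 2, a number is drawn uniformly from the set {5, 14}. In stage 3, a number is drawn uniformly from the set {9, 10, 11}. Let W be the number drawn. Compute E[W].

781/90

E[W | stage 1] = (2+5+9+10+11)/5 = 37/5.
E[W | stage 2] = (5+14)/2 = 19/2.
E[W | stage 3] = (9+10+11)/3 = 10.
By the law of total expectation,
E[W] = (4/9)·(37/5) + (1/3)·(19/2) + (2/9)·(10) = 781/90.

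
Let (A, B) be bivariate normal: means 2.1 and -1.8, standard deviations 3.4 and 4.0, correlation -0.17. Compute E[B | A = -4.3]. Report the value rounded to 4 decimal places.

E[B | A=x] = μ_B + ρ(σ_B/σ_A)(x − μ_A) for jointly normal variables.
E[B | A=-4.3] = -1.8 + (-0.17)·(4.0/3.4)·(-4.3 − (2.1)) = -1.8 + (-0.2)·(-6.4) = -0.5200.

-0.5200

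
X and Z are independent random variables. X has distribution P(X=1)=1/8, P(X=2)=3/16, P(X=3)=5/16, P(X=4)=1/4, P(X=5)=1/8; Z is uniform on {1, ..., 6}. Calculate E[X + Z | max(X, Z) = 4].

P(max(X, Z) = 4) = 13/48.
Summing (X+Z)·P(x,y) over outcomes with max(X, Z) = 4 gives 167/96.
E[X + Z | max(X, Z) = 4] = (167/96) / (13/48) = 167/26.

167/26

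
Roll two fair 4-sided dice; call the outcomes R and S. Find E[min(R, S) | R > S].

Outcomes with R > S: (2,1), (3,1), (3,2), (4,1), (4,2), (4,3), each with probability 1/16.
E[min(R, S) | R > S] = (1 + 1 + 2 + 1 + 2 + 3) / 6 = 5/3.

5/3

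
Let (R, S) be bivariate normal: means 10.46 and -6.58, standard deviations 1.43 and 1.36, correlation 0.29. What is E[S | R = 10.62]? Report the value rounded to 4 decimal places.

-6.5359

The regression of S on R has slope ρ·σ_S/σ_R and passes through (μ_R, μ_S).
E[S | R=10.62] = -6.58 + (0.29)·(1.36/1.43)·(10.62 − (10.46)) = -6.58 + (0.2758)·(0.16) = -6.5359.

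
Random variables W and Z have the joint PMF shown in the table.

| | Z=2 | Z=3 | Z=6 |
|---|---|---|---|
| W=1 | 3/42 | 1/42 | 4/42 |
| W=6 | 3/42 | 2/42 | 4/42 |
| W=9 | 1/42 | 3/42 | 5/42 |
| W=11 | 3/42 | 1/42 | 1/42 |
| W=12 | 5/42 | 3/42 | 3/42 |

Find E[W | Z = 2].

41/5

P(Z = 2) = 5/14.
Σ W·P over the event = 1·(3/42) + 6·(3/42) + 9·(1/42) + 11·(3/42) + 12·(5/42) = 41/14.
E[W | Z = 2] = (41/14) / (5/14) = 41/5.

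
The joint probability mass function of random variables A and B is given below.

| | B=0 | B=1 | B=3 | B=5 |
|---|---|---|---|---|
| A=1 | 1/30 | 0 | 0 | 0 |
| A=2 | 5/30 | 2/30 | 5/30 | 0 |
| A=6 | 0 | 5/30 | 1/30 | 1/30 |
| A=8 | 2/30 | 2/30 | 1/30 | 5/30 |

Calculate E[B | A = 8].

P(A = 8) = 1/3.
Summing B·P(A=x,B=y) over the conditioning event gives 1.
E[B | A = 8] = (1) / (1/3) = 3.

3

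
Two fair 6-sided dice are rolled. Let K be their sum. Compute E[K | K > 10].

34/3

P(K > 10) = 1/12.
Σ over the event: 11·1/18 + 12·1/36 = 17/18.
E[K | K > 10] = (17/18) / (1/12) = 34/3.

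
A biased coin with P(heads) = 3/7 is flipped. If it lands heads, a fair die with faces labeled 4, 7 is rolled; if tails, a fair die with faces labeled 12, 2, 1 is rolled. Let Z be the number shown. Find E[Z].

73/14

E[Z | heads] = (4+7)/2 = 11/2.
E[Z | tails] = (12+2+1)/3 = 5.
By the law of total expectation,
E[Z] = (3/7)·(11/2) + (4/7)·(5) = 73/14.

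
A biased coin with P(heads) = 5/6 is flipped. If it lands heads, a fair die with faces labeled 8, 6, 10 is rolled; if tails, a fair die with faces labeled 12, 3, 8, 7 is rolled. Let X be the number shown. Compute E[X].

95/12

E[X | heads] = (8+6+10)/3 = 8.
E[X | tails] = (12+3+8+7)/4 = 15/2.
By the law of total expectation,
E[X] = (5/6)·(8) + (1/6)·(15/2) = 95/12.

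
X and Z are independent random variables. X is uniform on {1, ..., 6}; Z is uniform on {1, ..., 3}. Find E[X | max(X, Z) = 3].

12/5

P(max(X, Z) = 3) = 5/18.
Summing X·P(x,y) over outcomes with max(X, Z) = 3 gives 2/3.
E[X | max(X, Z) = 3] = (2/3) / (5/18) = 12/5.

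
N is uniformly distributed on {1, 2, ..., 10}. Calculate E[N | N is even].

Given N is even, N is equally likely to be any of {2, 4, 6, 8, 10}.
E[N | N is even] = (2 + 4 + 6 + 8 + 10) / 5 = 6.

6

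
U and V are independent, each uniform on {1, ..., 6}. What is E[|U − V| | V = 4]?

P(V = 4) = 1/6.
Summing |U−V|·P(x,y) over outcomes with V = 4 gives 1/4.
E[|U − V| | V = 4] = (1/4) / (1/6) = 3/2.

3/2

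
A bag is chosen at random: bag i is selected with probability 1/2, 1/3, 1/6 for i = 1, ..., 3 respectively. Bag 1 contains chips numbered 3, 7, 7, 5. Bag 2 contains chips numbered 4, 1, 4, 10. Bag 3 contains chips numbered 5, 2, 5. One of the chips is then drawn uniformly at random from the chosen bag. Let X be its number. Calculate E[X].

5

E[X | bag 1] = (3+7+7+5)/4 = 11/2.
E[X | bag 2] = (4+1+4+10)/4 = 19/4.
E[X | bag 3] = (5+2+5)/3 = 4.
By the law of total expectation,
E[X] = (1/2)·(11/2) + (1/3)·(19/4) + (1/6)·(4) = 5.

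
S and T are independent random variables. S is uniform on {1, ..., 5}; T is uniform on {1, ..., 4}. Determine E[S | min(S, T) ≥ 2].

P(min(S, T) ≥ 2) = 3/5.
Summing S·P(x,y) over outcomes with min(S, T) ≥ 2 gives 21/10.
E[S | min(S, T) ≥ 2] = (21/10) / (3/5) = 7/2.

7/2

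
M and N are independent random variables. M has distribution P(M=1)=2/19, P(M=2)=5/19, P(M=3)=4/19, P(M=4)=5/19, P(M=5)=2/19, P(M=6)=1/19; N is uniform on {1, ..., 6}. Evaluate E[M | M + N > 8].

53/12

P(M + N > 8) = 4/19.
Summing M·P(x,y) over outcomes with M + N > 8 gives 53/57.
E[M | M + N > 8] = (53/57) / (4/19) = 53/12.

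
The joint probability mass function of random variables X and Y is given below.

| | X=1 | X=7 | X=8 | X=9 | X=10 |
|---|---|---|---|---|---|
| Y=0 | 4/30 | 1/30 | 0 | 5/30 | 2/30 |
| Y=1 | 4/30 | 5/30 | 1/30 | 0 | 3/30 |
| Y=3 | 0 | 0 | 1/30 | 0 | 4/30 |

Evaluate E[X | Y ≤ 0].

19/3

P(Y ≤ 0) = 2/5.
Σ X·P over the event = 1·(4/30) + 7·(1/30) + 9·(5/30) + 10·(2/30) = 38/15.
E[X | Y ≤ 0] = (38/15) / (2/5) = 19/3.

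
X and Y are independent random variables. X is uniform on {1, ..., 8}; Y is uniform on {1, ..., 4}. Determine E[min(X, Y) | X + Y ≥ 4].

P(X + Y ≥ 4) = 29/32.
Summing min(X,Y)·P(x,y) over outcomes with X + Y ≥ 4 gives 67/32.
E[min(X, Y) | X + Y ≥ 4] = (67/32) / (29/32) = 67/29.

67/29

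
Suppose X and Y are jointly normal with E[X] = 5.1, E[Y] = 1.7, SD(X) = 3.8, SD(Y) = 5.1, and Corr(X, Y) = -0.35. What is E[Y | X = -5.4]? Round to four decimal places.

The regression of Y on X has slope ρ·σ_Y/σ_X and passes through (μ_X, μ_Y).
E[Y | X=-5.4] = 1.7 + (-0.35)·(5.1/3.8)·(-5.4 − (5.1)) = 1.7 + (-0.469737)·(-10.5) = 6.6322.

6.6322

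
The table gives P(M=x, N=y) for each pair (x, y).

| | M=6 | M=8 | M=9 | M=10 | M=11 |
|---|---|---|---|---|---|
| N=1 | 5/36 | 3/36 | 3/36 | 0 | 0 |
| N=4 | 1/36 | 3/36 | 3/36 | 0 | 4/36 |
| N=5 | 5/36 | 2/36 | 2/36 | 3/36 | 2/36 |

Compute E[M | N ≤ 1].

P(N ≤ 1) = 11/36.
Σ M·P over the event = 6·(5/36) + 8·(3/36) + 9·(3/36) = 9/4.
E[M | N ≤ 1] = (9/4) / (11/36) = 81/11.

81/11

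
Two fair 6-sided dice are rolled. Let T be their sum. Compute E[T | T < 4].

8/3

P(T < 4) = 1/12.
Σ over the event: 2·1/36 + 3·1/18 = 2/9.
E[T | T < 4] = (2/9) / (1/12) = 8/3.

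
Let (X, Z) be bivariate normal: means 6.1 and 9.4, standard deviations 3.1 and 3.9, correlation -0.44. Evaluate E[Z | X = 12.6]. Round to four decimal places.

5.8019

The regression of Z on X has slope ρ·σ_Z/σ_X and passes through (μ_X, μ_Z).
E[Z | X=12.6] = 9.4 + (-0.44)·(3.9/3.1)·(12.6 − (6.1)) = 9.4 + (-0.55355)·(6.5) = 5.8019.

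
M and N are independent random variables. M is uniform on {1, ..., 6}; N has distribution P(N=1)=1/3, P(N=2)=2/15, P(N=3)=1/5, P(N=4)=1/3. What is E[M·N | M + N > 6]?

569/38

P(M + N > 6) = 19/45.
Summing MN·P(x,y) over outcomes with M + N > 6 gives 569/90.
E[M·N | M + N > 6] = (569/90) / (19/45) = 569/38.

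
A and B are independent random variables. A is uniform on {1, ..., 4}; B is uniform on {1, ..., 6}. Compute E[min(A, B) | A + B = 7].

P(A + B = 7) = 1/6.
Summing min(A,B)·P(x,y) over outcomes with A + B = 7 gives 3/8.
E[min(A, B) | A + B = 7] = (3/8) / (1/6) = 9/4.

9/4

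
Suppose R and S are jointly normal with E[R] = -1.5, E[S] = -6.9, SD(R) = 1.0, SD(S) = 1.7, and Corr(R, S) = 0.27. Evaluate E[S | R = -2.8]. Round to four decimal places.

E[S | R=x] = μ_S + ρ(σ_S/σ_R)(x − μ_R) for jointly normal variables.
E[S | R=-2.8] = -6.9 + (0.27)·(1.7/1.0)·(-2.8 − (-1.5)) = -6.9 + (0.459)·(-1.3) = -7.4967.

-7.4967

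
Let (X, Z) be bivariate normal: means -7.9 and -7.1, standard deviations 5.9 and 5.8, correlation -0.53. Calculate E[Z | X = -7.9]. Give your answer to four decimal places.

-7.1000

The regression of Z on X has slope ρ·σ_Z/σ_X and passes through (μ_X, μ_Z).
E[Z | X=-7.9] = -7.1 + (-0.53)·(5.8/5.9)·(-7.9 − (-7.9)) = -7.1 + (-0.52102)·(0) = -7.1000.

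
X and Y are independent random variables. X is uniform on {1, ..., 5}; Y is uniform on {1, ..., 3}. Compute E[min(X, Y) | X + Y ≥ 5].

Outcomes with X + Y ≥ 5: (2,3), (3,2), (3,3), (4,1), (4,2), (4,3), (5,1), (5,2), (5,3), each with probability 1/15.
E[min(X, Y) | X + Y ≥ 5] = (2 + 2 + 3 + 1 + 2 + 3 + 1 + 2 + 3) / 9 = 19/9.

19/9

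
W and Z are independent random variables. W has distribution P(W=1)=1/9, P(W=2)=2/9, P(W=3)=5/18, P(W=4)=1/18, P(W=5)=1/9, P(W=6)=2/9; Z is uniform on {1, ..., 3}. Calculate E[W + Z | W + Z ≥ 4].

P(W + Z ≥ 4) = 23/27.
Summing (W+Z)·P(x,y) over outcomes with W + Z ≥ 4 gives 275/54.
E[W + Z | W + Z ≥ 4] = (275/54) / (23/27) = 275/46.

275/46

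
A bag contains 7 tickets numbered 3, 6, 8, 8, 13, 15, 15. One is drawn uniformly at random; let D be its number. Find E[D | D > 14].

P(D > 14) = 2/7.
Σ over the event: 15·2/7 = 30/7.
E[D | D > 14] = (30/7) / (2/7) = 15.

15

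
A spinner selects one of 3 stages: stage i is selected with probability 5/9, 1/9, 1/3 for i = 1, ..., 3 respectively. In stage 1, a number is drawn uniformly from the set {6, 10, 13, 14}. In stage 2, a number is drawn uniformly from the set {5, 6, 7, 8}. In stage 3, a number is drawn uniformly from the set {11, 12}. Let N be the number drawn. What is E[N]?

E[N | stage 1] = (6+10+13+14)/4 = 43/4.
E[N | stage 2] = (5+6+7+8)/4 = 13/2.
E[N | stage 3] = (11+12)/2 = 23/2.
By the law of total expectation,
E[N] = (5/9)·(43/4) + (1/9)·(13/2) + (1/3)·(23/2) = 379/36.

379/36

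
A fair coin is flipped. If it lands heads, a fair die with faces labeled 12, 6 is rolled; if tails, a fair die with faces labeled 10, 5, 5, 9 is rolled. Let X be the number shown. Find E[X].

65/8

E[X | heads] = (12+6)/2 = 9.
E[X | tails] = (10+5+5+9)/4 = 29/4.
E[X] = (1/2)·(9) + (1/2)·(29/4) = 65/8.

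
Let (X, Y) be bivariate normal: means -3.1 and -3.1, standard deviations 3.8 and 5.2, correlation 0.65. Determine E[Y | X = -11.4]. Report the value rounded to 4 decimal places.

-10.4826

The regression of Y on X has slope ρ·σ_Y/σ_X and passes through (μ_X, μ_Y).
E[Y | X=-11.4] = -3.1 + (0.65)·(5.2/3.8)·(-11.4 − (-3.1)) = -3.1 + (0.88947)·(-8.3) = -10.4826.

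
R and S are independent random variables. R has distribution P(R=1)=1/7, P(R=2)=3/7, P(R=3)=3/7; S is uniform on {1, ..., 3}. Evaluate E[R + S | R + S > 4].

16/3

P(R + S > 4) = 3/7.
Summing (R+S)·P(x,y) over outcomes with R + S > 4 gives 16/7.
E[R + S | R + S > 4] = (16/7) / (3/7) = 16/3.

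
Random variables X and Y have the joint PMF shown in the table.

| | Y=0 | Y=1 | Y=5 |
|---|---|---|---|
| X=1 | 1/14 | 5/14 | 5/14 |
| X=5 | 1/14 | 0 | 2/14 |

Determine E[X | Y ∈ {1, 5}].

5/3

P(Y ∈ {1, 5}) = 6/7.
Σ X·P over the event = 1·(5/14) + 1·(5/14) + 5·(2/14) = 10/7.
E[X | Y ∈ {1, 5}] = (10/7) / (6/7) = 5/3.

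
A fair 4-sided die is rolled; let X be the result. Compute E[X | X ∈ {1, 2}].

3/2

P(X ∈ {1, 2}) = 1/2.
Σ over the event: 1·1/4 + 2·1/4 = 3/4.
E[X | X ∈ {1, 2}] = (3/4) / (1/2) = 3/2.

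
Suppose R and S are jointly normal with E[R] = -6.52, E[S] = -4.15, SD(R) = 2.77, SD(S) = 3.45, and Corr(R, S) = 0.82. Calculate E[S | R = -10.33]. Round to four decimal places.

E[S | R=x] = μ_S + ρ(σ_S/σ_R)(x − μ_R) for jointly normal variables.
E[S | R=-10.33] = -4.15 + (0.82)·(3.45/2.77)·(-10.33 − (-6.52)) = -4.15 + (1.0213)·(-3.81) = -8.0412.

-8.0412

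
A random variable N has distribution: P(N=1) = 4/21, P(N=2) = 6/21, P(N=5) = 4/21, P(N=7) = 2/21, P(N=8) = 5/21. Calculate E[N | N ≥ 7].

P(N ≥ 7) = 1/3.
Σ over the event: 7·2/21 + 8·5/21 = 18/7.
E[N | N ≥ 7] = (18/7) / (1/3) = 54/7.

54/7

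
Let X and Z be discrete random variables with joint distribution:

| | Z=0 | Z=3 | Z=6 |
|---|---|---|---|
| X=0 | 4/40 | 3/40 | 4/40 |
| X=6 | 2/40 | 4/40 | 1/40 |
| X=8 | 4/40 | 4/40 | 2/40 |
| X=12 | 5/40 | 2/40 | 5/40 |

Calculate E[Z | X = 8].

P(X = 8) = 1/4.
Σ Z·P over the event = 0·(4/40) + 3·(4/40) + 6·(2/40) = 3/5.
E[Z | X = 8] = (3/5) / (1/4) = 12/5.

12/5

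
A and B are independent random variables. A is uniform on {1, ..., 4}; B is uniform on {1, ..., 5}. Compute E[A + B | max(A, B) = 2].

10/3

Outcomes with max(A, B) = 2: (1,2), (2,1), (2,2), each with probability 1/20.
E[A + B | max(A, B) = 2] = (3 + 3 + 4) / 3 = 10/3.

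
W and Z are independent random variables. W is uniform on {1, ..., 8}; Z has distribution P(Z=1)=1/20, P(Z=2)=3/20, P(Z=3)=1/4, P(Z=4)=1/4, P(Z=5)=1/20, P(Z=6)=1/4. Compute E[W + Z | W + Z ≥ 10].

P(W + Z ≥ 10) = 57/160.
Summing (W+Z)·P(x,y) over outcomes with W + Z ≥ 10 gives 323/80.
E[W + Z | W + Z ≥ 10] = (323/80) / (57/160) = 34/3.

34/3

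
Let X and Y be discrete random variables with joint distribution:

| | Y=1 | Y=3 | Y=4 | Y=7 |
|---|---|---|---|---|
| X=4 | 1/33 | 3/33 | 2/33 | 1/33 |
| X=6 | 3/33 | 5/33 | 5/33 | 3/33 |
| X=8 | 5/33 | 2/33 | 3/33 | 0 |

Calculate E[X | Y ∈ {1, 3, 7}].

P(Y ∈ {1, 3, 7}) = 23/33.
Σ X·P over the event = 4·(1/33) + 4·(3/33) + 4·(1/33) + 6·(3/33) + 6·(5/33) + 6·(3/33) + 8·(5/33) + 8·(2/33) = 142/33.
E[X | Y ∈ {1, 3, 7}] = (142/33) / (23/33) = 142/23.

142/23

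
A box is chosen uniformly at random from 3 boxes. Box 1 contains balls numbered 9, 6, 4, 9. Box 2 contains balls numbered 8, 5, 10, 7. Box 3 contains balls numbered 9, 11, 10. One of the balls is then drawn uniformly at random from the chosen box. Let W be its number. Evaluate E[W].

E[W | box 1] = (9+6+4+9)/4 = 7.
E[W | box 2] = (8+5+10+7)/4 = 15/2.
E[W | box 3] = (9+11+10)/3 = 10.
E[W] = (1/3)·(7) + (1/3)·(15/2) + (1/3)·(10) = 49/6.

49/6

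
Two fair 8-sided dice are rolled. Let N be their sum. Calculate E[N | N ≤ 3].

8/3

P(N ≤ 3) = 3/64.
Σ over the event: 2·1/64 + 3·1/32 = 1/8.
E[N | N ≤ 3] = (1/8) / (3/64) = 8/3.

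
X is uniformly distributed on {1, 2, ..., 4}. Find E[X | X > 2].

7/2

Given X > 2, X is equally likely to be any of {3, 4}.
E[X | X > 2] = (3 + 4) / 2 = 7/2.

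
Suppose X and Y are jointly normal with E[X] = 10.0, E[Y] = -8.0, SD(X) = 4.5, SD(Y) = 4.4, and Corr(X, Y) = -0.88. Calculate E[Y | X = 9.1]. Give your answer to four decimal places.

The regression of Y on X has slope ρ·σ_Y/σ_X and passes through (μ_X, μ_Y).
E[Y | X=9.1] = -8.0 + (-0.88)·(4.4/4.5)·(9.1 − (10.0)) = -8.0 + (-0.86044)·(-0.9) = -7.2256.

-7.2256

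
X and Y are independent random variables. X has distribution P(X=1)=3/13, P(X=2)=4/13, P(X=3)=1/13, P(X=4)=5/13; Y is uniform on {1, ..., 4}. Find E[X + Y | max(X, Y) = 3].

P(max(X, Y) = 3) = 5/26.
Summing (X+Y)·P(x,y) over outcomes with max(X, Y) = 3 gives 47/52.
E[X + Y | max(X, Y) = 3] = (47/52) / (5/26) = 47/10.

47/10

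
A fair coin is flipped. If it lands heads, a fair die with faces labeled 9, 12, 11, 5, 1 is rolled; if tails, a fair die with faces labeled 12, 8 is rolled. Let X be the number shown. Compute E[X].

E[X | heads] = (9+12+11+5+1)/5 = 38/5.
E[X | tails] = (12+8)/2 = 10.
E[X] = (1/2)·(38/5) + (1/2)·(10) = 44/5.

44/5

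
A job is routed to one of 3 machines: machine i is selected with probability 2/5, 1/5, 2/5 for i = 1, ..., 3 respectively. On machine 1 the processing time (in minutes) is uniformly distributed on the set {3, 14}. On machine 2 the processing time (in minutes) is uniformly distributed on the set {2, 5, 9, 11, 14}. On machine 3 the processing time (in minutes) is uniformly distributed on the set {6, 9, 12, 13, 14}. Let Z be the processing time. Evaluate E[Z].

234/25

E[Z | machine 1] = (3+14)/2 = 17/2.
E[Z | machine 2] = (2+5+9+11+14)/5 = 41/5.
E[Z | machine 3] = (6+9+12+13+14)/5 = 54/5.
E[Z] = (2/5)·(17/2) + (1/5)·(41/5) + (2/5)·(54/5) = 234/25.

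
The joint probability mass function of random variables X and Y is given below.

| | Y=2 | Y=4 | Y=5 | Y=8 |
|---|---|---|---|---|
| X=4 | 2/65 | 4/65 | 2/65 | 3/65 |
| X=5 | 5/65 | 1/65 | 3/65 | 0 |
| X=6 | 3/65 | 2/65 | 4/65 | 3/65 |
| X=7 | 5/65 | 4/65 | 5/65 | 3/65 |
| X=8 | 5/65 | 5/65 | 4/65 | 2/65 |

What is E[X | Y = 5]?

19/3

P(Y = 5) = 18/65.
Σ X·P over the event = 4·(2/65) + 5·(3/65) + 6·(4/65) + 7·(5/65) + 8·(4/65) = 114/65.
E[X | Y = 5] = (114/65) / (18/65) = 19/3.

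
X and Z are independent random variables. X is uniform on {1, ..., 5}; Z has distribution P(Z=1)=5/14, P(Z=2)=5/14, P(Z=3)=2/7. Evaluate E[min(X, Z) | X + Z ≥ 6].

P(X + Z ≥ 6) = 27/70.
Summing min(X,Z)·P(x,y) over outcomes with X + Z ≥ 6 gives 61/70.
E[min(X, Z) | X + Z ≥ 6] = (61/70) / (27/70) = 61/27.

61/27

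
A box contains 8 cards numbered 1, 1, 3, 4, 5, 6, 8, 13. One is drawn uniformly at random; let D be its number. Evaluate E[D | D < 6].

14/5

P(D < 6) = 5/8.
Σ over the event: 1·1/4 + 3·1/8 + 4·1/8 + 5·1/8 = 7/4.
E[D | D < 6] = (7/4) / (5/8) = 14/5.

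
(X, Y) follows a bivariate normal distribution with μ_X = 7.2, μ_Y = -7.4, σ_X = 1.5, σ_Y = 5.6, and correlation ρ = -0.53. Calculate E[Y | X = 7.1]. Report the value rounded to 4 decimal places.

-7.2021

For a bivariate normal, E[Y | X=x] = μ_Y + ρ·(σ_Y/σ_X)·(x − μ_X).
E[Y | X=7.1] = -7.4 + (-0.53)·(5.6/1.5)·(7.1 − (7.2)) = -7.4 + (-1.9787)·(-0.1) = -7.2021.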